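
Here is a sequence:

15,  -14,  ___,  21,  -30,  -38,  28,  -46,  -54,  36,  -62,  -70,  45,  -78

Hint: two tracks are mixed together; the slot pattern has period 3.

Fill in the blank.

-22

The slot pattern repeats as ABB (period 3), so there are 2 interleaved tracks.
Track A = 15, 21, 28, 36, 45: the triangular numbers T_5, T_6, ….
Track B = -14, ?, -30, -38, -46, -54, -62, -70, -78: subtracting 8 each time.
So the missing entry in track B is -22.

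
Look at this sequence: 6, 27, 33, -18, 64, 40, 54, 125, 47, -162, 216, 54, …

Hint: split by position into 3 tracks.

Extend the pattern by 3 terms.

The terms cycle through 3 interleaved subsequences.
Stream A: 6, -18, 54, -162 (multiplying by -3 each time).
Stream B: 27, 64, 125, 216 (the cubes 3³, 4³, 5³, …).
Stream C: 33, 40, 47, 54 (adding 7 each time).
Position 13 falls in stream A as its term 5, giving 486.
Position 14 → stream B, term 5 = 343.
Position 15 → stream C, term 5 = 61.

486, 343, 61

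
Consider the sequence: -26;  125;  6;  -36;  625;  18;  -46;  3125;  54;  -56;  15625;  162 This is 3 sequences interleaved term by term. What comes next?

-66

Taking every 3rd term gives 3 separate tracks.
Track A: -26, -36, -46, -56. Subtracting 10 each time.
Track B: 125, 625, 3125, 15625. Powers 5^3, 5^4, 5^5, ….
Track C: 6, 18, 54, 162. Geometric with ratio 3.
Term 13 comes from track A (its 5th entry): -66.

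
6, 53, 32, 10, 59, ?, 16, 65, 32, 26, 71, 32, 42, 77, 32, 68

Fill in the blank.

32

The terms cycle through 3 interleaved subsequences.
Track A is 6, 10, 16, 26, 42, 68, which is a Fibonacci-like recurrence a_n = a_{n-1} + a_{n-2}.
Track B is 53, 59, 65, 71, 77, which is adding 6 each time.
Track C is 32, ?, 32, 32, 32, which is always 32.
The gap is track C's term 2; the rule gives 32.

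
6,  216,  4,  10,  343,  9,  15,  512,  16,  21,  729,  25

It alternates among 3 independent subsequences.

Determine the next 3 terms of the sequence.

28, 1000, 36

Split by position mod 3: positions 1, 4, 7, … form one track, and each other residue class forms its own.
Subsequence A: 6, 10, 15, 21 — the triangular numbers T_3, T_4, ….
Subsequence B: 216, 343, 512, 729 — consecutive cubes n³ from n = 6.
Subsequence C: 4, 9, 16, 25 — the squares 2², 3², 4², ….
Position 13 falls in subsequence A as its term 5, giving 28.
Position 14 → subsequence B, term 5 = 1000.
Term 15 comes from subsequence C (its 5th entry): 36.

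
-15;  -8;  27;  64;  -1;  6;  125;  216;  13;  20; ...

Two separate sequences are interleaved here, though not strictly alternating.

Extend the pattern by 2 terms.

343, 512

Reading positions in blocks of 4 reveals the pattern AABB — 2 tracks woven together.
Track A: -15, -8, -1, 6, 13, 20 (adding 7 each time).
Track B: 27, 64, 125, 216 (perfect cubes starting at 3³).
Position 11 → track B, term 5 = 343.
The 12th slot belongs to track B; its 6th term is 512.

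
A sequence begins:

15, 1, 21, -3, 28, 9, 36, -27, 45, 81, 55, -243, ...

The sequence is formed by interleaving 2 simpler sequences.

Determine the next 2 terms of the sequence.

Odd-indexed and even-indexed terms follow separate rules.
Stream A is 15, 21, 28, 36, 45, 55, which is the triangular numbers T_5, T_6, ….
Stream B is 1, -3, 9, -27, 81, -243, which is multiplying by -3 each time.
Position 13 falls in stream A as its term 7, giving 66.
Position 14 → stream B, term 7 = 729.

66, 729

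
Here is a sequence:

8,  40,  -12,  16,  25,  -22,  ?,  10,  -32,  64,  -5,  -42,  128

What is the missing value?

32

Taking every 3rd term gives 3 separate tracks.
Track A = 8, 16, ?, 64, 128: multiplying by 2 each time.
Track B = 40, 25, 10, -5: linear: a_n = 55 − 15·n.
Track C = -12, -22, -32, -42: arithmetic with common difference −10.
Filling track A at index 3 by its rule yields 32.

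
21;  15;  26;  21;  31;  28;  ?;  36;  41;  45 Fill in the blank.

36

Positions 1, 3, 5, … form one subsequence and positions 2, 4, 6, … form another.
Stream A: 21, 26, 31, ?, 41 (arithmetic, step +5).
Stream B: 15, 21, 28, 36, 45 (triangular numbers starting at T_5).
Filling stream A at index 4 by its rule yields 36.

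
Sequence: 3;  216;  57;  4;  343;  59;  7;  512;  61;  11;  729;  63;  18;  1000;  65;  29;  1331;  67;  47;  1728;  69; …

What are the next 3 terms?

Taking every 3rd term gives 3 separate tracks.
Subsequence A: 3, 4, 7, 11, 18, 29, 47 — a Fibonacci-like recurrence a_n = a_{n-1} + a_{n-2}.
Subsequence B: 216, 343, 512, 729, 1000, 1331, 1728 — consecutive cubes n³ from n = 6.
Subsequence C: 57, 59, 61, 63, 65, 67, 69 — linear: a_n = 55 + 2·n.
The 22nd slot belongs to subsequence A; its 8th term is 76.
Term 23 comes from subsequence B (its 8th entry): 2197.
Term 24 comes from subsequence C (its 8th entry): 71.

76, 2197, 71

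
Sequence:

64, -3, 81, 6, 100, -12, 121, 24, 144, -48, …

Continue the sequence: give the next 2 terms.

169, 96

Odd-indexed and even-indexed terms follow separate rules.
Track A: 64, 81, 100, 121, 144 (consecutive squares n² from n = 8).
Track B: -3, 6, -12, 24, -48 (geometric with ratio -2).
The 11th slot belongs to track A; its 6th term is 169.
Term 12 comes from track B (its 6th entry): 96.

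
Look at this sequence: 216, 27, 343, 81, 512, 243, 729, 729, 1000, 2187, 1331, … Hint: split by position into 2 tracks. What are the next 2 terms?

6561, 1728

Odd-indexed and even-indexed terms follow separate rules.
Subsequence A = 216, 343, 512, 729, 1000, 1331: perfect cubes starting at 6³.
Subsequence B = 27, 81, 243, 729, 2187: powers 3^3, 3^4, 3^5, ….
Position 12 falls in subsequence B as its term 6, giving 6561.
Position 13 → subsequence A, term 7 = 1728.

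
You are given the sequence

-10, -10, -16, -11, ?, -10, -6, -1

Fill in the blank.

The slot pattern repeats as AABB (period 4), so there are 2 interleaved tracks.
Track A: -10, -10, ?, -10 (the constant sequence -10).
Track B: -16, -11, -6, -1 (arithmetic with common difference +5).
So the missing entry in track A is -10.

-10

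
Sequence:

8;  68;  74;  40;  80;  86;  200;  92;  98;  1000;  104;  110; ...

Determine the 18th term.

134

The slot pattern repeats as ABB (period 3), so there are 2 interleaved tracks.
Subsequence A: 8, 40, 200, 1000 (multiplying by 5 each time).
Subsequence B: 68, 74, 80, 86, 92, 98, 104, 110 (arithmetic, step +6).
Position 18 → subsequence B, term 12 = 134.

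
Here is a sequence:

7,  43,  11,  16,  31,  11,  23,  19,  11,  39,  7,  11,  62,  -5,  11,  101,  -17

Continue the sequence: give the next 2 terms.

Split by position mod 3 into 3 tracks.
Track A: 7, 16, 23, 39, 62, 101 — a Fibonacci-like recurrence a_n = a_{n-1} + a_{n-2}.
Track B: 43, 31, 19, 7, -5, -17 — arithmetic, step −12.
Track C: 11, 11, 11, 11, 11 — constant 11.
Position 18 falls in track C as its term 6, giving 11.
The 19th slot belongs to track A; its 7th term is 163.

11, 163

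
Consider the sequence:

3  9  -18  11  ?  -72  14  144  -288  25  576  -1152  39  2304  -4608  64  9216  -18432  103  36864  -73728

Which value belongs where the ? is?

Reading positions in blocks of 3 reveals the pattern ABB — 2 tracks woven together.
Subsequence A: 3, 11, 14, 25, 39, 64, 103. A Fibonacci-like recurrence a_n = a_{n-1} + a_{n-2}.
Subsequence B: 9, -18, ?, -72, 144, -288, 576, -1152, 2304, -4608, 9216, -18432, 36864, -73728. Geometric with ratio -2.
The gap is subsequence B's term 3; the rule gives 36.

36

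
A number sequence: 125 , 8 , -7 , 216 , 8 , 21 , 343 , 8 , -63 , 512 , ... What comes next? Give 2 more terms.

Read the sequence 3 terms at a time; column i is its own pattern.
Subsequence A: 125, 216, 343, 512 — perfect cubes starting at 5³.
Subsequence B: 8, 8, 8 — always 8.
Subsequence C: -7, 21, -63 — geometric with ratio -3.
Position 11 falls in subsequence B as its term 4, giving 8.
The 12th slot belongs to subsequence C; its 4th term is 189.

8, 189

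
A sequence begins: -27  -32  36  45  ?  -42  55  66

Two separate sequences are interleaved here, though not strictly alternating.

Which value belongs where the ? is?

Reading positions in blocks of 4 reveals the pattern AABB — 2 tracks woven together.
Stream A = -27, -32, ?, -42: arithmetic, step −5.
Stream B = 36, 45, 55, 66: the triangular numbers T_8, T_9, ….
Stream A's pattern makes the blank -37.

-37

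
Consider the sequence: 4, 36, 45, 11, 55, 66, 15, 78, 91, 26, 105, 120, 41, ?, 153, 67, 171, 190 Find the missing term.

136

The slot pattern repeats as ABB (period 3), so there are 2 interleaved tracks.
Track A: 4, 11, 15, 26, 41, 67 — a Fibonacci-like recurrence a_n = a_{n-1} + a_{n-2}.
Track B: 36, 45, 55, 66, 78, 91, 105, 120, ?, 153, 171, 190 — the triangular numbers T_8, T_9, ….
Track B's pattern makes the blank 136.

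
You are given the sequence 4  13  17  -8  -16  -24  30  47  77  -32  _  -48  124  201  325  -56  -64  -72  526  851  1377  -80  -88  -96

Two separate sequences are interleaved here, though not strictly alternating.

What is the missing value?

-40

Reading positions in blocks of 6 reveals the pattern AAABBB — 2 tracks woven together.
Subsequence A: 4, 13, 17, 30, 47, 77, 124, 201, 325, 526, 851, 1377. Fibonacci-style (each term is the sum of the two before it).
Subsequence B: -8, -16, -24, -32, ?, -48, -56, -64, -72, -80, -88, -96. Arithmetic with common difference −8.
Subsequence B's pattern makes the blank -40.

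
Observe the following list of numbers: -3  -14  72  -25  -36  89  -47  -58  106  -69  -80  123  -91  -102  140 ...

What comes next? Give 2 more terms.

Reading positions in blocks of 3 reveals the pattern AAB — 2 tracks woven together.
Stream A is -3, -14, -25, -36, -47, -58, -69, -80, -91, -102, which is arithmetic with common difference −11.
Stream B is 72, 89, 106, 123, 140, which is linear: a_n = 55 + 17·n.
The 16th slot belongs to stream A; its 11th term is -113.
The 17th slot belongs to stream A; its 12th term is -124.

-113, -124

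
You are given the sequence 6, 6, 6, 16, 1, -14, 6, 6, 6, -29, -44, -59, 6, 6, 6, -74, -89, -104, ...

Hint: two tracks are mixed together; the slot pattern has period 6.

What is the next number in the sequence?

6

Positions follow the repeating pattern AAABBB; grouping by letter gives 2 tracks.
Subsequence A: 6, 6, 6, 6, 6, 6, 6, 6, 6. Always 6.
Subsequence B: 16, 1, -14, -29, -44, -59, -74, -89, -104. Linear: a_n = 31 − 15·n.
Position 19 → subsequence A, term 10 = 6.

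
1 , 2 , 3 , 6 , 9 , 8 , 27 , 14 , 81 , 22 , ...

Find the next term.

243

Odd-indexed and even-indexed terms follow separate rules.
Stream A: 1, 3, 9, 27, 81 — powers 3^0, 3^1, 3^2, ….
Stream B: 2, 6, 8, 14, 22 — Fibonacci-style (each term is the sum of the two before it).
Position 11 falls in stream A as its term 6, giving 243.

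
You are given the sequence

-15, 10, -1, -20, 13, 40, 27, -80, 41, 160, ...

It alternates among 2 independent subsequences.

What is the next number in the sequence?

The terms cycle through 2 interleaved subsequences.
Subsequence A: -15, -1, 13, 27, 41 (arithmetic with common difference +14).
Subsequence B: 10, -20, 40, -80, 160 (geometric with ratio -2).
Position 11 → subsequence A, term 6 = 55.

55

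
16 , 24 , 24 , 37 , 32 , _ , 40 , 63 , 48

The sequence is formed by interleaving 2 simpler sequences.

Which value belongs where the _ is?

Positions 1, 3, 5, … form one subsequence and positions 2, 4, 6, … form another.
Track A: 16, 24, 32, 40, 48. Adding 8 each time.
Track B: 24, 37, ?, 63. Adding 13 each time.
The gap is track B's term 3; the rule gives 50.

50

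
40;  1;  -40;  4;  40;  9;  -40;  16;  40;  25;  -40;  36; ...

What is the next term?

40

The terms cycle through 2 interleaved subsequences.
Stream A is 40, -40, 40, -40, 40, -40, which is oscillating between 40 and -40.
Stream B is 1, 4, 9, 16, 25, 36, which is consecutive squares n² from n = 1.
The 13th slot belongs to stream A; its 7th term is 40.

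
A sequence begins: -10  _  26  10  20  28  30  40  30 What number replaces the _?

The slot pattern repeats as AAB (period 3), so there are 2 interleaved tracks.
Stream A: -10, ?, 10, 20, 30, 40. Arithmetic, step +10.
Stream B: 26, 28, 30. Linear: a_n = 24 + 2·n.
Stream A's pattern makes the blank 0.

0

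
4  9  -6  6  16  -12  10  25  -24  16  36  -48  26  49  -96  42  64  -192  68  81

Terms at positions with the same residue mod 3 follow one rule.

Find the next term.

Split by position mod 3: positions 1, 4, 7, … form one track, and each other residue class forms its own.
Subsequence A: 4, 6, 10, 16, 26, 42, 68. Each term equals the sum of the previous two.
Subsequence B: 9, 16, 25, 36, 49, 64, 81. Perfect squares starting at 3².
Subsequence C: -6, -12, -24, -48, -96, -192. Geometric with ratio 2.
Position 21 falls in subsequence C as its term 7, giving -384.

-384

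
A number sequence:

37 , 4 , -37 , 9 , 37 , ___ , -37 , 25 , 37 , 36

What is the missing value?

Positions 1, 3, 5, … form one subsequence and positions 2, 4, 6, … form another.
Track A: 37, -37, 37, -37, 37. The oscillation 37·(−1)^(n+1).
Track B: 4, 9, ?, 25, 36. Consecutive squares n² from n = 2.
The gap is track B's term 3; the rule gives 16.

16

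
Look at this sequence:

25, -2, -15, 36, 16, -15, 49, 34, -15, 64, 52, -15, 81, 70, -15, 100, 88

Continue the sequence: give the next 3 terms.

-15, 121, 106

Read the sequence 3 terms at a time; column i is its own pattern.
Track A is 25, 36, 49, 64, 81, 100, which is consecutive squares n² from n = 5.
Track B is -2, 16, 34, 52, 70, 88, which is linear: a_n = -20 + 18·n.
Track C is -15, -15, -15, -15, -15, which is always -15.
Term 18 comes from track C (its 6th entry): -15.
The 19th slot belongs to track A; its 7th term is 121.
Position 20 falls in track B as its term 7, giving 106.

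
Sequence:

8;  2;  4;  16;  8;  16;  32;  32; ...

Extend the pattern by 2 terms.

The slot pattern repeats as ABB (period 3), so there are 2 interleaved tracks.
Stream A: 8, 16, 32. Powers of 2.
Stream B: 2, 4, 8, 16, 32. Geometric, ×2 each step.
Position 9 → stream B, term 6 = 64.
Term 10 comes from stream A (its 4th entry): 64.

64, 64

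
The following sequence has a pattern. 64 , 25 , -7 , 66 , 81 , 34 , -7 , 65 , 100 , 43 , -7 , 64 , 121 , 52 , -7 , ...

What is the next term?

Split by position mod 4: positions 1, 5, 9, … form one track, and each other residue class forms its own.
Subsequence A: 64, 81, 100, 121. The squares 8², 9², 10², ….
Subsequence B: 25, 34, 43, 52. Arithmetic, step +9.
Subsequence C: -7, -7, -7, -7. Always -7.
Subsequence D: 66, 65, 64. Arithmetic with common difference −1.
The 16th slot belongs to subsequence D; its 4th term is 63.

63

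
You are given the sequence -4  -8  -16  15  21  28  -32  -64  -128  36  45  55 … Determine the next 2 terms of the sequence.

-256, -512

Positions follow the repeating pattern AAABBB; grouping by letter gives 2 tracks.
Stream A: -4, -8, -16, -32, -64, -128. Geometric with ratio 2.
Stream B: 15, 21, 28, 36, 45, 55. The triangular numbers T_5, T_6, ….
Position 13 → stream A, term 7 = -256.
Term 14 comes from stream A (its 8th entry): -512.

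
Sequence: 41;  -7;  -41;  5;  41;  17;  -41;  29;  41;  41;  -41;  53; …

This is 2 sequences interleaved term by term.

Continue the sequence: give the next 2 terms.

41, 65

Taking every 2nd term gives 2 separate tracks.
Subsequence A: 41, -41, 41, -41, 41, -41 — alternating ±41.
Subsequence B: -7, 5, 17, 29, 41, 53 — arithmetic, step +12.
Position 13 → subsequence A, term 7 = 41.
Position 14 falls in subsequence B as its term 7, giving 65.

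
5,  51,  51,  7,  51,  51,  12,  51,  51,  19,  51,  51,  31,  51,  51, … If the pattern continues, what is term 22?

131

Positions follow the repeating pattern ABB; grouping by letter gives 2 tracks.
Track A: 5, 7, 12, 19, 31 — Fibonacci-style (each term is the sum of the two before it).
Track B: 51, 51, 51, 51, 51, 51, 51, 51, 51, 51 — the constant sequence 51.
Position 22 → track A, term 8 = 131.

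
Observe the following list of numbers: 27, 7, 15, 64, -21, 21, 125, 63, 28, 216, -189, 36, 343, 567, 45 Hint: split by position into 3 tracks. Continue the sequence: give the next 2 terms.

512, -1701

Split by position mod 3 into 3 tracks.
Stream A: 27, 64, 125, 216, 343. Perfect cubes starting at 3³.
Stream B: 7, -21, 63, -189, 567. Geometric, ×-3 each step.
Stream C: 15, 21, 28, 36, 45. Triangular numbers n(n+1)/2 for n = 5, 6, ….
Position 16 falls in stream A as its term 6, giving 512.
The 17th slot belongs to stream B; its 6th term is -1701.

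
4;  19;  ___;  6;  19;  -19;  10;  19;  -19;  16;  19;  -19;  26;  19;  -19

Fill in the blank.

-19

Reading positions in blocks of 3 reveals the pattern ABB — 2 tracks woven together.
Stream A: 4, 6, 10, 16, 26 (Fibonacci-style (each term is the sum of the two before it)).
Stream B: 19, ?, 19, -19, 19, -19, 19, -19, 19, -19 (the oscillation 19·(−1)^(n+1)).
Filling stream B at index 2 by its rule yields -19.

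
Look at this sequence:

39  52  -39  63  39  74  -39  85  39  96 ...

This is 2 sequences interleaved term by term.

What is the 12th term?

Taking every 2nd term gives 2 separate tracks.
Track A is 39, -39, 39, -39, 39, which is the oscillation 39·(−1)^(n+1).
Track B is 52, 63, 74, 85, 96, which is linear: a_n = 41 + 11·n.
Position 12 → track B, term 6 = 107.

107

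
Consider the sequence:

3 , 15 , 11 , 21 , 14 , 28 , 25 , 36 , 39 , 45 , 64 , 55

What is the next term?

103

Odd-indexed and even-indexed terms follow separate rules.
Stream A is 3, 11, 14, 25, 39, 64, which is a Fibonacci-like recurrence a_n = a_{n-1} + a_{n-2}.
Stream B is 15, 21, 28, 36, 45, 55, which is triangular numbers starting at T_5.
Position 13 → stream A, term 7 = 103.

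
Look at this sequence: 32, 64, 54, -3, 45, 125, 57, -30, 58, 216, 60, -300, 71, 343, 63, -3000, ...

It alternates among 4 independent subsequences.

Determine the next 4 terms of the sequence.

84, 512, 66, -30000

The terms cycle through 4 interleaved subsequences.
Track A: 32, 45, 58, 71 (adding 13 each time).
Track B: 64, 125, 216, 343 (the cubes 4³, 5³, 6³, …).
Track C: 54, 57, 60, 63 (adding 3 each time).
Track D: -3, -30, -300, -3000 (geometric with ratio 10).
Position 17 falls in track A as its term 5, giving 84.
Position 18 → track B, term 5 = 512.
Position 19 falls in track C as its term 5, giving 66.
The 20th slot belongs to track D; its 5th term is -30000.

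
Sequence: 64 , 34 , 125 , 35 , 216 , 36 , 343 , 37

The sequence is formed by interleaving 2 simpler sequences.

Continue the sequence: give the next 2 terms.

The terms cycle through 2 interleaved subsequences.
Track A: 64, 125, 216, 343 — consecutive cubes n³ from n = 4.
Track B: 34, 35, 36, 37 — adding 1 each time.
Position 9 → track A, term 5 = 512.
Position 10 falls in track B as its term 5, giving 38.

512, 38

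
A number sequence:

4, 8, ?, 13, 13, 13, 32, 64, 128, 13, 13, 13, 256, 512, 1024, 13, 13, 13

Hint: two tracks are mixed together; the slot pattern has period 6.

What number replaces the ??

Positions follow the repeating pattern AAABBB; grouping by letter gives 2 tracks.
Track A: 4, 8, ?, 32, 64, 128, 256, 512, 1024 (successive powers of 2).
Track B: 13, 13, 13, 13, 13, 13, 13, 13, 13 (constant 13).
Filling track A at index 3 by its rule yields 16.

16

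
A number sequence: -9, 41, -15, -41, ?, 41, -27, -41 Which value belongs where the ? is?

Split by position mod 2 into 2 tracks.
Subsequence A is -9, -15, ?, -27, which is subtracting 6 each time.
Subsequence B is 41, -41, 41, -41, which is the oscillation 41·(−1)^(n+1).
The gap is subsequence A's term 3; the rule gives -21.

-21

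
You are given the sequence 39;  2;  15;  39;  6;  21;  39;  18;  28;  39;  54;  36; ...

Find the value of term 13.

39

Taking every 3rd term gives 3 separate tracks.
Stream A: 39, 39, 39, 39 — constant 39.
Stream B: 2, 6, 18, 54 — geometric, ×3 each step.
Stream C: 15, 21, 28, 36 — the triangular numbers T_5, T_6, ….
Position 13 → stream A, term 5 = 39.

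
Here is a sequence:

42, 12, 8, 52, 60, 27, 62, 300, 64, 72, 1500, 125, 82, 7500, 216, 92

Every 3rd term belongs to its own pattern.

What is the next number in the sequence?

37500

Taking every 3rd term gives 3 separate tracks.
Stream A is 42, 52, 62, 72, 82, 92, which is adding 10 each time.
Stream B is 12, 60, 300, 1500, 7500, which is geometric, ×5 each step.
Stream C is 8, 27, 64, 125, 216, which is consecutive cubes n³ from n = 2.
Position 17 → stream B, term 6 = 37500.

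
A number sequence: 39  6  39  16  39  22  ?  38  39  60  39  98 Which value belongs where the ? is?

39

The terms cycle through 2 interleaved subsequences.
Subsequence A = 39, 39, 39, ?, 39, 39: the constant sequence 39.
Subsequence B = 6, 16, 22, 38, 60, 98: Fibonacci-style (each term is the sum of the two before it).
Subsequence A's pattern makes the blank 39.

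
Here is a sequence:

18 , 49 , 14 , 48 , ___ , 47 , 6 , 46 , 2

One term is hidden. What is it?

10

Positions 1, 3, 5, … form one subsequence and positions 2, 4, 6, … form another.
Track A: 18, 14, ?, 6, 2 (arithmetic, step −4).
Track B: 49, 48, 47, 46 (arithmetic with common difference −1).
Filling track A at index 3 by its rule yields 10.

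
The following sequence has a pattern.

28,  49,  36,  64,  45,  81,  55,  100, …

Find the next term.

66

Positions 1, 3, 5, … form one subsequence and positions 2, 4, 6, … form another.
Track A is 28, 36, 45, 55, which is triangular numbers starting at T_7.
Track B is 49, 64, 81, 100, which is consecutive squares n² from n = 7.
Position 9 falls in track A as its term 5, giving 66.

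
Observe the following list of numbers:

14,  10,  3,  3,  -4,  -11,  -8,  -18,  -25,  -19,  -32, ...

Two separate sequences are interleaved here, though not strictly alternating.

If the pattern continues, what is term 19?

Reading positions in blocks of 3 reveals the pattern ABB — 2 tracks woven together.
Stream A: 14, 3, -8, -19 (arithmetic with common difference −11).
Stream B: 10, 3, -4, -11, -18, -25, -32 (subtracting 7 each time).
The 19th slot belongs to stream A; its 7th term is -52.

-52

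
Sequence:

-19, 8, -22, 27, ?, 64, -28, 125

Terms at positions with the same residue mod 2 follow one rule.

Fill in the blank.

-25

Positions 1, 3, 5, … form one subsequence and positions 2, 4, 6, … form another.
Stream A: -19, -22, ?, -28. Linear: a_n = -16 − 3·n.
Stream B: 8, 27, 64, 125. The cubes 2³, 3³, 4³, ….
The gap is stream A's term 3; the rule gives -25.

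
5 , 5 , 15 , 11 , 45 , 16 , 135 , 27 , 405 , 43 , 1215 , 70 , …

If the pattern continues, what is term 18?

Split by position mod 2 into 2 tracks.
Stream A is 5, 15, 45, 135, 405, 1215, which is geometric, ×3 each step.
Stream B is 5, 11, 16, 27, 43, 70, which is Fibonacci-style (each term is the sum of the two before it).
Term 18 comes from stream B (its 9th entry): 296.

296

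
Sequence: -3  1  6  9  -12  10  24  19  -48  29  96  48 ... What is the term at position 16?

125

Split by position mod 2 into 2 tracks.
Stream A: -3, 6, -12, 24, -48, 96 (a geometric progression (common ratio -2)).
Stream B: 1, 9, 10, 19, 29, 48 (each term equals the sum of the previous two).
Term 16 comes from stream B (its 8th entry): 125.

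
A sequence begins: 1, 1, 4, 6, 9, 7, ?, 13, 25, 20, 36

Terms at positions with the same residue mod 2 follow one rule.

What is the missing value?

16

Positions 1, 3, 5, … form one subsequence and positions 2, 4, 6, … form another.
Track A: 1, 4, 9, ?, 25, 36. The squares 1², 2², 3², ….
Track B: 1, 6, 7, 13, 20. Each term equals the sum of the previous two.
The gap is track A's term 4; the rule gives 16.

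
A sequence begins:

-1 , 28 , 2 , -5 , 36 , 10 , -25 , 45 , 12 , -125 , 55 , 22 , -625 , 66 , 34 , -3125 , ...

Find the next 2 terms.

78, 56

Split by position mod 3: positions 1, 4, 7, … form one track, and each other residue class forms its own.
Track A is -1, -5, -25, -125, -625, -3125, which is multiplying by 5 each time.
Track B is 28, 36, 45, 55, 66, which is triangular numbers starting at T_7.
Track C is 2, 10, 12, 22, 34, which is each term equals the sum of the previous two.
The 17th slot belongs to track B; its 6th term is 78.
Position 18 falls in track C as its term 6, giving 56.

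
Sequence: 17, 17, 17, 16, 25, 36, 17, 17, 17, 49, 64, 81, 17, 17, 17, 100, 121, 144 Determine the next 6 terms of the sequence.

17, 17, 17, 169, 196, 225

Positions follow the repeating pattern AAABBB; grouping by letter gives 2 tracks.
Track A is 17, 17, 17, 17, 17, 17, 17, 17, 17, which is always 17.
Track B is 16, 25, 36, 49, 64, 81, 100, 121, 144, which is the squares 4², 5², 6², ….
The 19th slot belongs to track A; its 10th term is 17.
Position 20 falls in track A as its term 11, giving 17.
Position 21 → track A, term 12 = 17.
Position 22 falls in track B as its term 10, giving 169.
The 23rd slot belongs to track B; its 11th term is 196.
Position 24 → track B, term 12 = 225.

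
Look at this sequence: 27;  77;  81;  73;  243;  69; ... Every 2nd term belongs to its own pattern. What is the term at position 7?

Taking every 2nd term gives 2 separate tracks.
Subsequence A: 27, 81, 243. Successive powers of 3.
Subsequence B: 77, 73, 69. Subtracting 4 each time.
Position 7 → subsequence A, term 4 = 729.

729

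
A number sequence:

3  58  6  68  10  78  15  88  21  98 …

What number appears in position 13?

The terms cycle through 2 interleaved subsequences.
Subsequence A is 3, 6, 10, 15, 21, which is triangular numbers starting at T_2.
Subsequence B is 58, 68, 78, 88, 98, which is adding 10 each time.
Position 13 falls in subsequence A as its term 7, giving 36.

36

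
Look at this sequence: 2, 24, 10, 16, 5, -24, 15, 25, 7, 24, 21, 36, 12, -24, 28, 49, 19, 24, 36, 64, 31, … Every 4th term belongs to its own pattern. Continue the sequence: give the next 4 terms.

-24, 45, 81, 50

Read the sequence 4 terms at a time; column i is its own pattern.
Subsequence A is 2, 5, 7, 12, 19, 31, which is Fibonacci-style (each term is the sum of the two before it).
Subsequence B is 24, -24, 24, -24, 24, which is oscillating between 24 and -24.
Subsequence C is 10, 15, 21, 28, 36, which is the triangular numbers T_4, T_5, ….
Subsequence D is 16, 25, 36, 49, 64, which is consecutive squares n² from n = 4.
Position 22 → subsequence B, term 6 = -24.
Position 23 falls in subsequence C as its term 6, giving 45.
Term 24 comes from subsequence D (its 6th entry): 81.
Position 25 → subsequence A, term 7 = 50.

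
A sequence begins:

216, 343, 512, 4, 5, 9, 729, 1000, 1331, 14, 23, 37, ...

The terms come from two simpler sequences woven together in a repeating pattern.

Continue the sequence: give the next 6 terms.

1728, 2197, 2744, 60, 97, 157

The slot pattern repeats as AAABBB (period 6), so there are 2 interleaved tracks.
Subsequence A: 216, 343, 512, 729, 1000, 1331. Consecutive cubes n³ from n = 6.
Subsequence B: 4, 5, 9, 14, 23, 37. A Fibonacci-like recurrence a_n = a_{n-1} + a_{n-2}.
Term 13 comes from subsequence A (its 7th entry): 1728.
Term 14 comes from subsequence A (its 8th entry): 2197.
The 15th slot belongs to subsequence A; its 9th term is 2744.
The 16th slot belongs to subsequence B; its 7th term is 60.
Term 17 comes from subsequence B (its 8th entry): 97.
Term 18 comes from subsequence B (its 9th entry): 157.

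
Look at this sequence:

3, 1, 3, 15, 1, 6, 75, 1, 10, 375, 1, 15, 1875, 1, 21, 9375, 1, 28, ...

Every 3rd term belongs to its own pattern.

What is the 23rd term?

Split by position mod 3: positions 1, 4, 7, … form one track, and each other residue class forms its own.
Track A: 3, 15, 75, 375, 1875, 9375. Geometric with ratio 5.
Track B: 1, 1, 1, 1, 1, 1. Constant 1.
Track C: 3, 6, 10, 15, 21, 28. Triangular numbers starting at T_2.
The 23rd slot belongs to track B; its 8th term is 1.

1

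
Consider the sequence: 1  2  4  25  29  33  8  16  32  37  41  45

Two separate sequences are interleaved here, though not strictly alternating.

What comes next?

The slot pattern repeats as AAABBB (period 6), so there are 2 interleaved tracks.
Subsequence A: 1, 2, 4, 8, 16, 32. Successive powers of 2.
Subsequence B: 25, 29, 33, 37, 41, 45. Arithmetic, step +4.
The 13th slot belongs to subsequence A; its 7th term is 64.

64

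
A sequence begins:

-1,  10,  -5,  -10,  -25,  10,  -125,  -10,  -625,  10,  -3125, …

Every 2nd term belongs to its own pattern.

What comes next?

-10

Positions 1, 3, 5, … form one subsequence and positions 2, 4, 6, … form another.
Track A: -1, -5, -25, -125, -625, -3125. Multiplying by 5 each time.
Track B: 10, -10, 10, -10, 10. Oscillating between 10 and -10.
Position 12 → track B, term 6 = -10.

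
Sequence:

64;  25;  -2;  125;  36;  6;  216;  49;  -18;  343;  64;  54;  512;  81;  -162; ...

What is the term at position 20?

121

The terms cycle through 3 interleaved subsequences.
Subsequence A: 64, 125, 216, 343, 512 (perfect cubes starting at 4³).
Subsequence B: 25, 36, 49, 64, 81 (consecutive squares n² from n = 5).
Subsequence C: -2, 6, -18, 54, -162 (geometric with ratio -3).
Position 20 → subsequence B, term 7 = 121.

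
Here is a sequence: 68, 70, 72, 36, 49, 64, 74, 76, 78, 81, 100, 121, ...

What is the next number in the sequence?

Reading positions in blocks of 6 reveals the pattern AAABBB — 2 tracks woven together.
Subsequence A = 68, 70, 72, 74, 76, 78: arithmetic, step +2.
Subsequence B = 36, 49, 64, 81, 100, 121: perfect squares starting at 6².
Term 13 comes from subsequence A (its 7th entry): 80.

80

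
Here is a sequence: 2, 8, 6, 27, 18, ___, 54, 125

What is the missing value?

Odd-indexed and even-indexed terms follow separate rules.
Track A: 2, 6, 18, 54 (multiplying by 3 each time).
Track B: 8, 27, ?, 125 (perfect cubes starting at 2³).
Track B's pattern makes the blank 64.

64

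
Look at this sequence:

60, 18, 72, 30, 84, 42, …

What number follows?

Positions 1, 3, 5, … form one subsequence and positions 2, 4, 6, … form another.
Subsequence A: 60, 72, 84 — arithmetic, step +12.
Subsequence B: 18, 30, 42 — linear: a_n = 6 + 12·n.
The 7th slot belongs to subsequence A; its 4th term is 96.

96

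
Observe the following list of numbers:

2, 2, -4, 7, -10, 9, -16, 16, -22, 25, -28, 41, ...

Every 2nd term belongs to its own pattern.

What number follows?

Split by position mod 2 into 2 tracks.
Subsequence A: 2, -4, -10, -16, -22, -28. Arithmetic, step −6.
Subsequence B: 2, 7, 9, 16, 25, 41. A Fibonacci-like recurrence a_n = a_{n-1} + a_{n-2}.
Term 13 comes from subsequence A (its 7th entry): -34.

-34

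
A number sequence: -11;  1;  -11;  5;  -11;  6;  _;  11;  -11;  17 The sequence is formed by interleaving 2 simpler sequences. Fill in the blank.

The terms cycle through 2 interleaved subsequences.
Track A: -11, -11, -11, ?, -11 — always -11.
Track B: 1, 5, 6, 11, 17 — each term equals the sum of the previous two.
The gap is track A's term 4; the rule gives -11.

-11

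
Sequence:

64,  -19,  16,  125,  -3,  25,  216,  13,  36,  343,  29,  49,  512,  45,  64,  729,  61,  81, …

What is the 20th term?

77

Read the sequence 3 terms at a time; column i is its own pattern.
Track A: 64, 125, 216, 343, 512, 729. Perfect cubes starting at 4³.
Track B: -19, -3, 13, 29, 45, 61. Arithmetic with common difference +16.
Track C: 16, 25, 36, 49, 64, 81. Perfect squares starting at 4².
Position 20 → track B, term 7 = 77.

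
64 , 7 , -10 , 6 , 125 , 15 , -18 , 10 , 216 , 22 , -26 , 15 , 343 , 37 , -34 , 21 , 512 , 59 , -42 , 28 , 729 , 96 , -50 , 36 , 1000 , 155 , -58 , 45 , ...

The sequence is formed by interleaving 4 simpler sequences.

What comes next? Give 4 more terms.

1331, 251, -66, 55

Taking every 4th term gives 4 separate tracks.
Track A: 64, 125, 216, 343, 512, 729, 1000 (consecutive cubes n³ from n = 4).
Track B: 7, 15, 22, 37, 59, 96, 155 (each term equals the sum of the previous two).
Track C: -10, -18, -26, -34, -42, -50, -58 (arithmetic with common difference −8).
Track D: 6, 10, 15, 21, 28, 36, 45 (triangular numbers starting at T_3).
Position 29 falls in track A as its term 8, giving 1331.
Position 30 → track B, term 8 = 251.
Position 31 falls in track C as its term 8, giving -66.
Position 32 falls in track D as its term 8, giving 55.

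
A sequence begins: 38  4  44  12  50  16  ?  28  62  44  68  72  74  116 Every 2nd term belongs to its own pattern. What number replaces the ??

Split by position mod 2 into 2 tracks.
Track A: 38, 44, 50, ?, 62, 68, 74 — arithmetic with common difference +6.
Track B: 4, 12, 16, 28, 44, 72, 116 — a Fibonacci-like recurrence a_n = a_{n-1} + a_{n-2}.
So the missing entry in track A is 56.

56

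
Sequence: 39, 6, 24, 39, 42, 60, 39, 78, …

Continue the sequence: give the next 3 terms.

96, 39, 114

The slot pattern repeats as ABB (period 3), so there are 2 interleaved tracks.
Track A = 39, 39, 39: the constant sequence 39.
Track B = 6, 24, 42, 60, 78: arithmetic, step +18.
Position 9 → track B, term 6 = 96.
The 10th slot belongs to track A; its 4th term is 39.
Position 11 → track B, term 7 = 114.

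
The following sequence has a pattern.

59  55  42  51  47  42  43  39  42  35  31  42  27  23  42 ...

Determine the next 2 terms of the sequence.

19, 15

Reading positions in blocks of 3 reveals the pattern AAB — 2 tracks woven together.
Subsequence A: 59, 55, 51, 47, 43, 39, 35, 31, 27, 23 (subtracting 4 each time).
Subsequence B: 42, 42, 42, 42, 42 (always 42).
Position 16 → subsequence A, term 11 = 19.
Term 17 comes from subsequence A (its 12th entry): 15.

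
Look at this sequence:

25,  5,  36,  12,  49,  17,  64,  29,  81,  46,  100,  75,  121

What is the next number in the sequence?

Positions 1, 3, 5, … form one subsequence and positions 2, 4, 6, … form another.
Stream A: 25, 36, 49, 64, 81, 100, 121. The squares 5², 6², 7², ….
Stream B: 5, 12, 17, 29, 46, 75. Each term equals the sum of the previous two.
Position 14 falls in stream B as its term 7, giving 121.

121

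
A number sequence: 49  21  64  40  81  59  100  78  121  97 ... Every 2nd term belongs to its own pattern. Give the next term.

Odd-indexed and even-indexed terms follow separate rules.
Subsequence A = 49, 64, 81, 100, 121: the squares 7², 8², 9², ….
Subsequence B = 21, 40, 59, 78, 97: arithmetic with common difference +19.
Term 11 comes from subsequence A (its 6th entry): 144.

144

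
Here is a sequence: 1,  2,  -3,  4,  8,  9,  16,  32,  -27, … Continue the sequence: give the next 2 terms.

64, 128

The slot pattern repeats as AAB (period 3), so there are 2 interleaved tracks.
Stream A: 1, 2, 4, 8, 16, 32 (powers of 2).
Stream B: -3, 9, -27 (geometric, ×-3 each step).
The 10th slot belongs to stream A; its 7th term is 64.
Term 11 comes from stream A (its 8th entry): 128.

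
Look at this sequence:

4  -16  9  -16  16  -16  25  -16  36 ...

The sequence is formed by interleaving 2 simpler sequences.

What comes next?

-16

Split by position mod 2 into 2 tracks.
Track A: 4, 9, 16, 25, 36 (perfect squares starting at 2²).
Track B: -16, -16, -16, -16 (constant -16).
Term 10 comes from track B (its 5th entry): -16.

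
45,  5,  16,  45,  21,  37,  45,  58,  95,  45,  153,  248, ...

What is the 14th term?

Reading positions in blocks of 3 reveals the pattern ABB — 2 tracks woven together.
Subsequence A = 45, 45, 45, 45: the constant sequence 45.
Subsequence B = 5, 16, 21, 37, 58, 95, 153, 248: Fibonacci-style (each term is the sum of the two before it).
Position 14 falls in subsequence B as its term 9, giving 401.

401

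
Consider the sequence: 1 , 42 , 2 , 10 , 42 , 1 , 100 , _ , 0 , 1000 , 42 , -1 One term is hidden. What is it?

The terms cycle through 3 interleaved subsequences.
Subsequence A: 1, 10, 100, 1000. Successive powers of 10.
Subsequence B: 42, 42, ?, 42. The constant sequence 42.
Subsequence C: 2, 1, 0, -1. Arithmetic, step −1.
The gap is subsequence B's term 3; the rule gives 42.

42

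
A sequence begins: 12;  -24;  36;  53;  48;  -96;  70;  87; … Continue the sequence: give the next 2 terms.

Reading positions in blocks of 4 reveals the pattern AABB — 2 tracks woven together.
Stream A is 12, -24, 48, -96, which is a geometric progression (common ratio -2).
Stream B is 36, 53, 70, 87, which is arithmetic, step +17.
Term 9 comes from stream A (its 5th entry): 192.
Position 10 → stream A, term 6 = -384.

192, -384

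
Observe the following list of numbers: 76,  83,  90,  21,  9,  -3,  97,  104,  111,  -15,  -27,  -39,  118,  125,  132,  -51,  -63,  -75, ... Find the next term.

Reading positions in blocks of 6 reveals the pattern AAABBB — 2 tracks woven together.
Track A: 76, 83, 90, 97, 104, 111, 118, 125, 132 — arithmetic with common difference +7.
Track B: 21, 9, -3, -15, -27, -39, -51, -63, -75 — arithmetic with common difference −12.
Term 19 comes from track A (its 10th entry): 139.

139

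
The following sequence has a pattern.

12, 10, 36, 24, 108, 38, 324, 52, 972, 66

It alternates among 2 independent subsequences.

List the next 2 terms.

2916, 80

Odd-indexed and even-indexed terms follow separate rules.
Track A is 12, 36, 108, 324, 972, which is a geometric progression (common ratio 3).
Track B is 10, 24, 38, 52, 66, which is linear: a_n = -4 + 14·n.
Term 11 comes from track A (its 6th entry): 2916.
The 12th slot belongs to track B; its 6th term is 80.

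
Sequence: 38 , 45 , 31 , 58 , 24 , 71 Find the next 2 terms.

Taking every 2nd term gives 2 separate tracks.
Stream A is 38, 31, 24, which is arithmetic, step −7.
Stream B is 45, 58, 71, which is arithmetic, step +13.
The 7th slot belongs to stream A; its 4th term is 17.
Term 8 comes from stream B (its 4th entry): 84.

17, 84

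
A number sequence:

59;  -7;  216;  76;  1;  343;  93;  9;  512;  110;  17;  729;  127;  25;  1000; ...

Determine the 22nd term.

Split by position mod 3: positions 1, 4, 7, … form one track, and each other residue class forms its own.
Stream A is 59, 76, 93, 110, 127, which is arithmetic with common difference +17.
Stream B is -7, 1, 9, 17, 25, which is adding 8 each time.
Stream C is 216, 343, 512, 729, 1000, which is perfect cubes starting at 6³.
Position 22 → stream A, term 8 = 178.

178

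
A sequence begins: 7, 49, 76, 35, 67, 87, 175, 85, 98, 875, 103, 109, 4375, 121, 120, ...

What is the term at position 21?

142

Split by position mod 3 into 3 tracks.
Subsequence A: 7, 35, 175, 875, 4375 (a geometric progression (common ratio 5)).
Subsequence B: 49, 67, 85, 103, 121 (arithmetic, step +18).
Subsequence C: 76, 87, 98, 109, 120 (arithmetic with common difference +11).
The 21st slot belongs to subsequence C; its 7th term is 142.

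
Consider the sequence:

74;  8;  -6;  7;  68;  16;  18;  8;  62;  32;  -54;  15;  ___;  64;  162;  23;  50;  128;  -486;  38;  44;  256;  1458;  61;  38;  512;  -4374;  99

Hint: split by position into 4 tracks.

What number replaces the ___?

Read the sequence 4 terms at a time; column i is its own pattern.
Track A: 74, 68, 62, ?, 50, 44, 38 (subtracting 6 each time).
Track B: 8, 16, 32, 64, 128, 256, 512 (successive powers of 2).
Track C: -6, 18, -54, 162, -486, 1458, -4374 (multiplying by -3 each time).
Track D: 7, 8, 15, 23, 38, 61, 99 (each term equals the sum of the previous two).
So the missing entry in track A is 56.

56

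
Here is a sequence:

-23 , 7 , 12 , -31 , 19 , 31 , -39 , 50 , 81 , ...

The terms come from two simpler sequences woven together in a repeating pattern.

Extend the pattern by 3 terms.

Positions follow the repeating pattern ABB; grouping by letter gives 2 tracks.
Stream A is -23, -31, -39, which is linear: a_n = -15 − 8·n.
Stream B is 7, 12, 19, 31, 50, 81, which is a Fibonacci-like recurrence a_n = a_{n-1} + a_{n-2}.
Position 10 falls in stream A as its term 4, giving -47.
The 11th slot belongs to stream B; its 7th term is 131.
The 12th slot belongs to stream B; its 8th term is 212.

-47, 131, 212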